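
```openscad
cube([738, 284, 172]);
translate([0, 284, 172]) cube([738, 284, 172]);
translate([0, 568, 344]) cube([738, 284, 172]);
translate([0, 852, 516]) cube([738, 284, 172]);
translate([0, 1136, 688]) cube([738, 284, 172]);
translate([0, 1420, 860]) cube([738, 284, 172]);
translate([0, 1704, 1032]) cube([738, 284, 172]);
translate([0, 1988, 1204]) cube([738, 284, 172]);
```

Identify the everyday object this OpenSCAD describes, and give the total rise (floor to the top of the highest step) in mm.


A staircase. The total rise is 1376 mm.

8 identical blocks, each offset up and back from the previous — a staircase. Each step is 172 mm tall and there are 8 of them, so the total rise is 8 × 172 = 1376 mm.


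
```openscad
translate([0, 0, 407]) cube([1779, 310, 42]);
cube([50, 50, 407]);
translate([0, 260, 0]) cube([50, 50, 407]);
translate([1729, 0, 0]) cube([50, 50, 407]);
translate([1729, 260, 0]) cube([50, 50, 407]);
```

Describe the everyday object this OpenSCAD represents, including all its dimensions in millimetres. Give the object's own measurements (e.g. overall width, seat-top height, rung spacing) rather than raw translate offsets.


A bench: a 1779×310 mm seat slab, 42 mm thick, top at z = 449 mm, on four 50×50 mm square legs flush with the seat corners and standing on z = 0.


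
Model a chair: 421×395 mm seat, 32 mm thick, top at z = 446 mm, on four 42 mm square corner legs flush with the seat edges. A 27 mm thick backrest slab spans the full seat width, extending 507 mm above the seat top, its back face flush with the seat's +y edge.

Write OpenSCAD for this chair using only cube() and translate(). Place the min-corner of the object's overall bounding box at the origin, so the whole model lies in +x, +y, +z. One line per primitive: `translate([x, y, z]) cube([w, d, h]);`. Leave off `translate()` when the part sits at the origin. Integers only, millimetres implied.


// leg_h = 446 - 32 = 414
translate([0, 0, 414]) cube([421, 395, 32]);
cube([42, 42, 414]);
translate([379, 0, 0]) cube([42, 42, 414]);
translate([0, 353, 0]) cube([42, 42, 414]);
translate([379, 353, 0]) cube([42, 42, 414]);
translate([0, 368, 446]) cube([421, 27, 507]);


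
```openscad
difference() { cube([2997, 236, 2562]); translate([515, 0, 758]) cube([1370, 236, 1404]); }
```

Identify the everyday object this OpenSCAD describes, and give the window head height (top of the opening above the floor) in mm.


A wall with a window opening. The window head height is 2162 mm.

A wall with a rectangular opening subtracted — a window. Sill at z = 758, opening 1404 mm tall, so the head is at 758 + 1404 = 2162 mm.


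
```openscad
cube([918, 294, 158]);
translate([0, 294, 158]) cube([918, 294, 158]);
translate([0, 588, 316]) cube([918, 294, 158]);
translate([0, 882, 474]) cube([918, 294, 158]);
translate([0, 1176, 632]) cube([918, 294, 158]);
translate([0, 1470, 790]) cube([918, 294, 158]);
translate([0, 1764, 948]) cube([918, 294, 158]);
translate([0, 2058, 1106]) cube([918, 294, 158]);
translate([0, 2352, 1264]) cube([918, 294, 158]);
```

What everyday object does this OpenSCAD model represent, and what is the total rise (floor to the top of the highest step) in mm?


A staircase. The total rise is 1422 mm.

9 identical blocks, each offset up and back from the previous — a staircase. Each step is 158 mm tall and there are 9 of them, so the total rise is 9 × 158 = 1422 mm.


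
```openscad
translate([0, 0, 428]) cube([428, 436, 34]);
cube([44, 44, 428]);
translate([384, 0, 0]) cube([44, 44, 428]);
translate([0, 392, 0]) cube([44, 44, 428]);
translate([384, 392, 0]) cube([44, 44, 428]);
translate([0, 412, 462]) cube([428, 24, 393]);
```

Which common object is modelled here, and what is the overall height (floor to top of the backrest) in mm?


A chair. The overall height is 855 mm.

A slab on four corner posts with a tall panel at the back — a chair. The seat slab sits at z = 428 with thickness 34, and the 393 mm backrest starts at the seat top, so the overall height is 428 + 34 + 393 = 855 mm.


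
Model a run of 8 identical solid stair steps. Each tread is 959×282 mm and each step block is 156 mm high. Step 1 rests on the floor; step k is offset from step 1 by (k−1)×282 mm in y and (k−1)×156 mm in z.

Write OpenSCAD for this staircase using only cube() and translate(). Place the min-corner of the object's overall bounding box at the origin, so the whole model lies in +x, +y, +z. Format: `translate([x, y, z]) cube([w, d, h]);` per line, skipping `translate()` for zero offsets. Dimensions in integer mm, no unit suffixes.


cube([959, 282, 156]);
translate([0, 282, 156]) cube([959, 282, 156]);
translate([0, 564, 312]) cube([959, 282, 156]);
translate([0, 846, 468]) cube([959, 282, 156]);
translate([0, 1128, 624]) cube([959, 282, 156]);
translate([0, 1410, 780]) cube([959, 282, 156]);
translate([0, 1692, 936]) cube([959, 282, 156]);
translate([0, 1974, 1092]) cube([959, 282, 156]);


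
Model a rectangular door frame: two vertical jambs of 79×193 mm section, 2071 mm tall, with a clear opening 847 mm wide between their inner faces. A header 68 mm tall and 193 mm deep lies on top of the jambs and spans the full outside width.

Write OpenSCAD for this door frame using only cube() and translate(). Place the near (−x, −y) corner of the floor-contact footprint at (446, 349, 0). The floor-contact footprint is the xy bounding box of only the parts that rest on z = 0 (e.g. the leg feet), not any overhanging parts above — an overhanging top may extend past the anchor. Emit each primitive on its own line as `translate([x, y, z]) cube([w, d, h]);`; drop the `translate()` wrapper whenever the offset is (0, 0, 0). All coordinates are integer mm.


translate([446, 349, 0]) cube([79, 193, 2071]);
translate([1372, 349, 0]) cube([79, 193, 2071]);
translate([446, 349, 2071]) cube([1005, 193, 68]);


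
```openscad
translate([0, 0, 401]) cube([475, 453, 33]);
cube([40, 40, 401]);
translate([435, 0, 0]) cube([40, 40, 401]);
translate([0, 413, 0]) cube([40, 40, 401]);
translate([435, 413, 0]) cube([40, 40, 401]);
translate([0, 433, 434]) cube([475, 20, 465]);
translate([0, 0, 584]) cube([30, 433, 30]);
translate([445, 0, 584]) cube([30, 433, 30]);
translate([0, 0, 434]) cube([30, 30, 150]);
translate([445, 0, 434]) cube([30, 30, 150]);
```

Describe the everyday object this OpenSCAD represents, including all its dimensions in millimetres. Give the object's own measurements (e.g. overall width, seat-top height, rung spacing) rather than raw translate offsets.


A chair. The seat is a 475×453×33 mm slab with its top at z = 434 mm, on four 40×40 mm corner legs (flush with the seat edges, standing on z = 0). A flat backrest 20 mm thick, 465 mm tall, spans the full seat width and rises from the seat top along its +y edge, rear face flush with the rear of the seat. Two armrests of 30×30 mm section run along each side from the seat's front edge to the front of the backrest, top faces 180 mm above the seat top and outer faces flush with the seat's x-edges; a 30×30 mm post under the front of each armrest stands on the seat at the front corner.


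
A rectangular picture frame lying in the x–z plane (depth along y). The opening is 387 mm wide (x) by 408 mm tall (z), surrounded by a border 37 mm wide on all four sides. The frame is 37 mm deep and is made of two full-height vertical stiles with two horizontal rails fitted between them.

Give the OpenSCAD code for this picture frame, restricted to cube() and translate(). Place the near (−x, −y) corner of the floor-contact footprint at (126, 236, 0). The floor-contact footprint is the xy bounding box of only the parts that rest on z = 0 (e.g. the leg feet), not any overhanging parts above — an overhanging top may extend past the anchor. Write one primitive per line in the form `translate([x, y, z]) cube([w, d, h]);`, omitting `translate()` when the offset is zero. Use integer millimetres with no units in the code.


translate([126, 236, 0]) cube([37, 37, 482]);
translate([550, 236, 0]) cube([37, 37, 482]);
translate([163, 236, 0]) cube([387, 37, 37]);
translate([163, 236, 445]) cube([387, 37, 37]);


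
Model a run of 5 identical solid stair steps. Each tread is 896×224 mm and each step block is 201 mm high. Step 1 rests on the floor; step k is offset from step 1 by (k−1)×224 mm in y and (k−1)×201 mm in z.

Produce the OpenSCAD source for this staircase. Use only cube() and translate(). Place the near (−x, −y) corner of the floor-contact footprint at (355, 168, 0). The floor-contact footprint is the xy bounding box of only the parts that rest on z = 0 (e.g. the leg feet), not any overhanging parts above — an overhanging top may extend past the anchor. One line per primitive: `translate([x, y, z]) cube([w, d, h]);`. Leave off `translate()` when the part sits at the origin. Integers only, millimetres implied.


translate([355, 168, 0]) cube([896, 224, 201]);
translate([355, 392, 201]) cube([896, 224, 201]);
translate([355, 616, 402]) cube([896, 224, 201]);
translate([355, 840, 603]) cube([896, 224, 201]);
translate([355, 1064, 804]) cube([896, 224, 201]);


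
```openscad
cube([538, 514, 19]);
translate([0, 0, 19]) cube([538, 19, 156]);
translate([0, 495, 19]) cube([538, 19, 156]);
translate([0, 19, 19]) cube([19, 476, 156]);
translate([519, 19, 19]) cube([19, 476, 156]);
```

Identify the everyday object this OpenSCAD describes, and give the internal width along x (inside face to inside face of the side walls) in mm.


An open box. The internal width is 500 mm.

A 538×514 base slab with four walls standing on it — an open box. The base is 538 mm wide and the walls are 19 mm thick, so the internal width is 538 − 2 × 19 = 500 mm.


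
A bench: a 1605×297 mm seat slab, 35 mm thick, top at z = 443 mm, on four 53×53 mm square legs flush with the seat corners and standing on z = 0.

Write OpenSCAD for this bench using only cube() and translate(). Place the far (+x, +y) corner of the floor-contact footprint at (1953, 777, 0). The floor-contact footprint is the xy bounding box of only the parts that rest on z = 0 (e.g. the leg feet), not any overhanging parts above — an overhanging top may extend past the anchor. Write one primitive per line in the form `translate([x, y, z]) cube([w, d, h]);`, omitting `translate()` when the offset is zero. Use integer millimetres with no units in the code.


translate([348, 480, 408]) cube([1605, 297, 35]);
translate([348, 480, 0]) cube([53, 53, 408]);
translate([348, 724, 0]) cube([53, 53, 408]);
translate([1900, 480, 0]) cube([53, 53, 408]);
translate([1900, 724, 0]) cube([53, 53, 408]);


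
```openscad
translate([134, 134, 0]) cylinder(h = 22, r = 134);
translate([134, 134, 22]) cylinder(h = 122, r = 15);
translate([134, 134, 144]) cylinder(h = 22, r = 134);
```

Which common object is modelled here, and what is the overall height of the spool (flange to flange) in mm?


A spool. The overall height is 166 mm.

Three coaxial cylinders, large–small–large — a spool. Two 22 mm flanges and a 122 mm core give 22 + 122 + 22 = 166 mm.


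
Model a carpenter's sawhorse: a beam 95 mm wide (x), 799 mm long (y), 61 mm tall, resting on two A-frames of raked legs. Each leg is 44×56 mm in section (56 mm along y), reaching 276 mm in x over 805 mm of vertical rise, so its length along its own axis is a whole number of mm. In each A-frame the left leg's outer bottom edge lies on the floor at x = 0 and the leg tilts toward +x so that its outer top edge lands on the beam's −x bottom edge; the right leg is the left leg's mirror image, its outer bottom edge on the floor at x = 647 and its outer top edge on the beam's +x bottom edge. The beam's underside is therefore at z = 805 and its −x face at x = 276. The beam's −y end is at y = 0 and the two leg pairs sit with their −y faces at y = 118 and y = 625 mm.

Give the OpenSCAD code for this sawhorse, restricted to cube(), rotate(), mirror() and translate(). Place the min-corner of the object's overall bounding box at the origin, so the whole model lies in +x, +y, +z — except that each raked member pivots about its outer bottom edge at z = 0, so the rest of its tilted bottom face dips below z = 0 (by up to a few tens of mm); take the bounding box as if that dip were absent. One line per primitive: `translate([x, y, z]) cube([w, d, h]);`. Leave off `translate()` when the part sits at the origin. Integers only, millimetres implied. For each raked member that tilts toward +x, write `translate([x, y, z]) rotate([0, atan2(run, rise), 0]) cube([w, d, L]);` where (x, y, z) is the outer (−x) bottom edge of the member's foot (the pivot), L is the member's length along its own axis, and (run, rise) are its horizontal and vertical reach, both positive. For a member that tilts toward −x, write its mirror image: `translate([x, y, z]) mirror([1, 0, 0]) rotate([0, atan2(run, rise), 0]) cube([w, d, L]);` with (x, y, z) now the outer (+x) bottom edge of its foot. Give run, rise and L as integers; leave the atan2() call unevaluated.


translate([276, 0, 805]) cube([95, 799, 61]);
translate([0, 118, 0]) rotate([0, atan2(276, 805), 0]) cube([44, 56, 851]);
translate([647, 118, 0]) mirror([1, 0, 0]) rotate([0, atan2(276, 805), 0]) cube([44, 56, 851]);
translate([0, 625, 0]) rotate([0, atan2(276, 805), 0]) cube([44, 56, 851]);
translate([647, 625, 0]) mirror([1, 0, 0]) rotate([0, atan2(276, 805), 0]) cube([44, 56, 851]);


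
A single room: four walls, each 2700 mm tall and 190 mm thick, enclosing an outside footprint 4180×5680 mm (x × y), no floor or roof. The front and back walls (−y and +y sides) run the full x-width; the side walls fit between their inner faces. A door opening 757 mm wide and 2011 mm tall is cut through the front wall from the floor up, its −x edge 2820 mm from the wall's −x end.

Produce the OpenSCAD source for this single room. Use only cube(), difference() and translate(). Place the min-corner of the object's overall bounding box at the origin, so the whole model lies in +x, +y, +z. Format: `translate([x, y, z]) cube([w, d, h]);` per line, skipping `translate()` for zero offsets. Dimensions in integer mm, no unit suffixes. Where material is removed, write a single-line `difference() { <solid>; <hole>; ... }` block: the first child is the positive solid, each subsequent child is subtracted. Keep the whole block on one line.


difference() { cube([4180, 190, 2700]); translate([2820, 0, 0]) cube([757, 190, 2011]); }
translate([0, 5490, 0]) cube([4180, 190, 2700]);
translate([0, 190, 0]) cube([190, 5300, 2700]);
translate([3990, 190, 0]) cube([190, 5300, 2700]);


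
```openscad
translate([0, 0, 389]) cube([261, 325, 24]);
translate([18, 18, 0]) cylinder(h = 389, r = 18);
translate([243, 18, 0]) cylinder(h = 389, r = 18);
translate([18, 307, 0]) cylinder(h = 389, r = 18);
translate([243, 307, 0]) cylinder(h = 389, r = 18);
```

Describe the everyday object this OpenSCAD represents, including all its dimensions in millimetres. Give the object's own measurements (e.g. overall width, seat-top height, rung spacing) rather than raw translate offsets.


A four-legged stool. The seat is a 261×325×24 mm slab whose top surface is at z = 413 mm; four round legs, each 36 mm in diameter, run from the floor (z = 0) to the underside of the seat, each leg's axis is inset half a diameter from the nearest pair of seat edges (so the leg's bounding box is flush with the corner).


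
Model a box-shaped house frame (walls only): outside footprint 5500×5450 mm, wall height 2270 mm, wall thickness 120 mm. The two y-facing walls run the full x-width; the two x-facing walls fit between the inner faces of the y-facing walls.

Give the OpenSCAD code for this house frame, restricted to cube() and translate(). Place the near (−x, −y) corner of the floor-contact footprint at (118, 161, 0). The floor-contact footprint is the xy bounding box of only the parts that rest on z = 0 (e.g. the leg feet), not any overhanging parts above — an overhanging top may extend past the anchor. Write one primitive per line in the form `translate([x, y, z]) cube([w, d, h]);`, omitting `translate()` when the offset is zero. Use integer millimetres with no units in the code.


translate([118, 161, 0]) cube([5500, 120, 2270]);
translate([118, 5491, 0]) cube([5500, 120, 2270]);
translate([118, 281, 0]) cube([120, 5210, 2270]);
translate([5498, 281, 0]) cube([120, 5210, 2270]);


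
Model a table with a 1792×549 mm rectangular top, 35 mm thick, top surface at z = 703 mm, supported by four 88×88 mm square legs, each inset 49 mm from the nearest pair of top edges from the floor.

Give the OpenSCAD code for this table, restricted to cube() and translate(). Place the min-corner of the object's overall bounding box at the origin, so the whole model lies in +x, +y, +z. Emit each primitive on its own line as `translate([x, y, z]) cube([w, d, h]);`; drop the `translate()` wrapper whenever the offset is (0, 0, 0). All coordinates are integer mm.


// leg_h = 703 - 35 = 668
translate([0, 0, 668]) cube([1792, 549, 35]);
translate([49, 49, 0]) cube([88, 88, 668]);
translate([1655, 49, 0]) cube([88, 88, 668]);
translate([49, 412, 0]) cube([88, 88, 668]);
translate([1655, 412, 0]) cube([88, 88, 668]);


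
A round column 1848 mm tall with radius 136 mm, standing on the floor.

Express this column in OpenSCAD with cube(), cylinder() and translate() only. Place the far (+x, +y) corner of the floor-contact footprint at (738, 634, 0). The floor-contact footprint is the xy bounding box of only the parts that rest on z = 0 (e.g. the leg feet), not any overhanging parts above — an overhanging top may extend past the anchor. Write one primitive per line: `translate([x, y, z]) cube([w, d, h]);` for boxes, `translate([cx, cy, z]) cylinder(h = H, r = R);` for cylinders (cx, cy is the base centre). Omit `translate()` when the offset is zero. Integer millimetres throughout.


translate([602, 498, 0]) cylinder(h = 1848, r = 136);


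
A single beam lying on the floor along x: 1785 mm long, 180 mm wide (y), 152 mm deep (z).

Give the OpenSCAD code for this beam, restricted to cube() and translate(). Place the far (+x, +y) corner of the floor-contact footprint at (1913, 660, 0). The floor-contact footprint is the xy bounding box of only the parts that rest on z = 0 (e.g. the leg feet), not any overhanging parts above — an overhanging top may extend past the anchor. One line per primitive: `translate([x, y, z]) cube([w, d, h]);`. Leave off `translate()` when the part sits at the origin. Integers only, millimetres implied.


translate([128, 480, 0]) cube([1785, 180, 152]);


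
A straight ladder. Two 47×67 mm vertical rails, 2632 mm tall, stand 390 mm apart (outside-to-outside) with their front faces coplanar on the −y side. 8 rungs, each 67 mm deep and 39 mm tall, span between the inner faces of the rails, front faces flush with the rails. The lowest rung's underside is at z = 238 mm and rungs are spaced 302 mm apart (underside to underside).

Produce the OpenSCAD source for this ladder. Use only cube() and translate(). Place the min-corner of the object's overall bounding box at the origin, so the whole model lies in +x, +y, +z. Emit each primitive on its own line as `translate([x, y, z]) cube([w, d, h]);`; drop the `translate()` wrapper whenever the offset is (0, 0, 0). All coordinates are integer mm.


// rung span = 390 - 2*47 = 296
// rung[k] z = 238 + k*302
cube([47, 67, 2632]);
translate([343, 0, 0]) cube([47, 67, 2632]);
translate([47, 0, 238]) cube([296, 67, 39]);
translate([47, 0, 540]) cube([296, 67, 39]);
translate([47, 0, 842]) cube([296, 67, 39]);
translate([47, 0, 1144]) cube([296, 67, 39]);
translate([47, 0, 1446]) cube([296, 67, 39]);
translate([47, 0, 1748]) cube([296, 67, 39]);
translate([47, 0, 2050]) cube([296, 67, 39]);
translate([47, 0, 2352]) cube([296, 67, 39]);


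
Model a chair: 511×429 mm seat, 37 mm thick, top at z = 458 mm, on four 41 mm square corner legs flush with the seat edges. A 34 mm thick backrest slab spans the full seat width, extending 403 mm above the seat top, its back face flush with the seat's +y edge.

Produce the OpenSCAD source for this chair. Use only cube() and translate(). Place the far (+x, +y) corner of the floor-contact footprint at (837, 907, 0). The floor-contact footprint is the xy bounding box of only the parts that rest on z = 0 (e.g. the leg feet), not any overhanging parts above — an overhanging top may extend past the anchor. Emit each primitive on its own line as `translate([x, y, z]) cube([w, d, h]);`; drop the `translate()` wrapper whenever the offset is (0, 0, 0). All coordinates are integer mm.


translate([326, 478, 421]) cube([511, 429, 37]);
translate([326, 478, 0]) cube([41, 41, 421]);
translate([796, 478, 0]) cube([41, 41, 421]);
translate([326, 866, 0]) cube([41, 41, 421]);
translate([796, 866, 0]) cube([41, 41, 421]);
translate([326, 873, 458]) cube([511, 34, 403]);


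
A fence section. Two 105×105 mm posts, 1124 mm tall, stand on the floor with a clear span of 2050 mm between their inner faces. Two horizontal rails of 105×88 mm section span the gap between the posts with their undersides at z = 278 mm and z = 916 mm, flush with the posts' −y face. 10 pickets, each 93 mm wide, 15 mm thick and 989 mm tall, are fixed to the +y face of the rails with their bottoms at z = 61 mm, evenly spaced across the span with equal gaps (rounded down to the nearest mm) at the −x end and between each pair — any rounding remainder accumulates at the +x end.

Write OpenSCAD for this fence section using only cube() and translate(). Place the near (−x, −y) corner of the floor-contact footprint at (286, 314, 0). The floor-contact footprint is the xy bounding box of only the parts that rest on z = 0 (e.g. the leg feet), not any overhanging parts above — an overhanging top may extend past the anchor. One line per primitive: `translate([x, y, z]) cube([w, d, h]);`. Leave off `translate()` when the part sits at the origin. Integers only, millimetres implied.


translate([286, 314, 0]) cube([105, 105, 1124]);
translate([2441, 314, 0]) cube([105, 105, 1124]);
translate([391, 314, 278]) cube([2050, 105, 88]);
translate([391, 314, 916]) cube([2050, 105, 88]);
translate([492, 419, 61]) cube([93, 15, 989]);
translate([686, 419, 61]) cube([93, 15, 989]);
translate([880, 419, 61]) cube([93, 15, 989]);
translate([1074, 419, 61]) cube([93, 15, 989]);
translate([1268, 419, 61]) cube([93, 15, 989]);
translate([1462, 419, 61]) cube([93, 15, 989]);
translate([1656, 419, 61]) cube([93, 15, 989]);
translate([1850, 419, 61]) cube([93, 15, 989]);
translate([2044, 419, 61]) cube([93, 15, 989]);
translate([2238, 419, 61]) cube([93, 15, 989]);


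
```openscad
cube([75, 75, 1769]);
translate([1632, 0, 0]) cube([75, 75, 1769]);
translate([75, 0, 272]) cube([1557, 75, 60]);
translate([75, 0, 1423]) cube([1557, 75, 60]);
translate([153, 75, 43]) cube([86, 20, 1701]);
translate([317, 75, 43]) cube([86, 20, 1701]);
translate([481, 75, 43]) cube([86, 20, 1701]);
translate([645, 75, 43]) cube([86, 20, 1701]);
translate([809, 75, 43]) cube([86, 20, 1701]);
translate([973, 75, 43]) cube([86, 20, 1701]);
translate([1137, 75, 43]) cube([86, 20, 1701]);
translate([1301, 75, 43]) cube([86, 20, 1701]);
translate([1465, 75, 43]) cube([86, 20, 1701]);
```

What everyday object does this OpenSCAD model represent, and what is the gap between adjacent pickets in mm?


A fence section. The picket gap is 78 mm.

Two posts, two rails, 9 pickets — a fence section. Span 1557 mm holds 9 pickets of 86 mm with 10 equal gaps: ⌊(1557 − 9·86) / 10⌋ = 78 mm.


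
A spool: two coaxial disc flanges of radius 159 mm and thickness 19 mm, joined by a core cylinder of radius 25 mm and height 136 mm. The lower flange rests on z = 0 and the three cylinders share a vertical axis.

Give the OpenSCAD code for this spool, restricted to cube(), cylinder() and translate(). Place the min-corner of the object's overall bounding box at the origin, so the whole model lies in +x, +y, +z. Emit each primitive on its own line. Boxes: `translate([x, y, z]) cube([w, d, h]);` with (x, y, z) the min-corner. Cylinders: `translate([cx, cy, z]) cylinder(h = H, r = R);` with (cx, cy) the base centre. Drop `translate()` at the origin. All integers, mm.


translate([159, 159, 0]) cylinder(h = 19, r = 159);
translate([159, 159, 19]) cylinder(h = 136, r = 25);
translate([159, 159, 155]) cylinder(h = 19, r = 159);


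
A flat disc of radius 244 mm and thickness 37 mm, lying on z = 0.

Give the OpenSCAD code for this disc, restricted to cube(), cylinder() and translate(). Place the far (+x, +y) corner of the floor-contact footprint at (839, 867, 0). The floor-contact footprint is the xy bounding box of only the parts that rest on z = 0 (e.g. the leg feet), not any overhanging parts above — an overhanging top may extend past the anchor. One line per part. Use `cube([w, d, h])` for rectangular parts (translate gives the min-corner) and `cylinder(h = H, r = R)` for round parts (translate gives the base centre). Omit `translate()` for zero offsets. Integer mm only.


translate([595, 623, 0]) cylinder(h = 37, r = 244);


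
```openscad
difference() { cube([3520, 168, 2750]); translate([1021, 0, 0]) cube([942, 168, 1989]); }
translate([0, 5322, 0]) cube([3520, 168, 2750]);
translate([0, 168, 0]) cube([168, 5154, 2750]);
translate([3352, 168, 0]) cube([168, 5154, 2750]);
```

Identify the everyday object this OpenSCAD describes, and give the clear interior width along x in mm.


A single room. The interior width is 3184 mm.

Four walls enclosing a rectangle with a door in the front wall — a room. Outside width 3520 minus two 168 mm walls gives 3184 mm.


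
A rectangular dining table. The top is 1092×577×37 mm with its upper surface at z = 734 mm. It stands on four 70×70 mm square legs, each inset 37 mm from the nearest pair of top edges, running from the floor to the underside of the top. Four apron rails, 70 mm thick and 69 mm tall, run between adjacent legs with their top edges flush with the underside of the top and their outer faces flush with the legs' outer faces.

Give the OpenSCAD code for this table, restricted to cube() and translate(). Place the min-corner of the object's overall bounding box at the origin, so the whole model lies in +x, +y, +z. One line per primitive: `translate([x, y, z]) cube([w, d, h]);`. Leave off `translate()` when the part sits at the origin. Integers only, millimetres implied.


// leg_h = 734 - 37 = 697
// apron z = 697 - 69 = 628
translate([0, 0, 697]) cube([1092, 577, 37]);
translate([37, 37, 0]) cube([70, 70, 697]);
translate([985, 37, 0]) cube([70, 70, 697]);
translate([37, 470, 0]) cube([70, 70, 697]);
translate([985, 470, 0]) cube([70, 70, 697]);
translate([107, 37, 628]) cube([878, 70, 69]);
translate([107, 470, 628]) cube([878, 70, 69]);
translate([37, 107, 628]) cube([70, 363, 69]);
translate([985, 107, 628]) cube([70, 363, 69]);


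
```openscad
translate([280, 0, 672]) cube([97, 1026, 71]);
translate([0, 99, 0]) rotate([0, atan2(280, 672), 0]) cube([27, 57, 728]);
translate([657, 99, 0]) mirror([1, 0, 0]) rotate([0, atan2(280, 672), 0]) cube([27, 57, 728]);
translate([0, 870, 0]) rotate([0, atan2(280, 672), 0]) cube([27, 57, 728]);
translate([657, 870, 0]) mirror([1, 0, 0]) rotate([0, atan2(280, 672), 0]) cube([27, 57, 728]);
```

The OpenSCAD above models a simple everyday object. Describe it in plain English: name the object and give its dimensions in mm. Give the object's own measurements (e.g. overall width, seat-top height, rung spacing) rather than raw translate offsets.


A sawhorse. A 97×1026×71 mm beam (x, y, z) sits on two A-frame leg pairs. Each pair is two raked legs of 27×57 mm section (57 mm along y) splaying symmetrically in x. Each leg rises 672 mm vertically over 280 mm of horizontal reach and is 728 mm long along its own axis. Every leg's outer bottom edge rests on the floor and its outer top edge meets a bottom edge of the beam — the left legs (tilting toward +x) meet the beam's −x bottom edge, the right legs (their mirror images, tilting toward −x) meet its +x bottom edge — so the leg tops tuck under the beam, the beam's underside is 672 mm above the floor, and the feet are 657 mm apart outside-to-outside with the beam centred between them. The two leg pairs are set in 99 mm from either end of the beam.


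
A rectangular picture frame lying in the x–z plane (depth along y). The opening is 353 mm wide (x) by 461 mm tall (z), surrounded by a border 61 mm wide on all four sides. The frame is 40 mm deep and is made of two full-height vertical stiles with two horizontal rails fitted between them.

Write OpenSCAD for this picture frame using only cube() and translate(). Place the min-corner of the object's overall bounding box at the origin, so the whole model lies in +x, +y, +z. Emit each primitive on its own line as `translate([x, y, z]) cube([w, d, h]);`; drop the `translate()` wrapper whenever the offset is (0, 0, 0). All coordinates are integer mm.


cube([61, 40, 583]);
translate([414, 0, 0]) cube([61, 40, 583]);
translate([61, 0, 0]) cube([353, 40, 61]);
translate([61, 0, 522]) cube([353, 40, 61]);


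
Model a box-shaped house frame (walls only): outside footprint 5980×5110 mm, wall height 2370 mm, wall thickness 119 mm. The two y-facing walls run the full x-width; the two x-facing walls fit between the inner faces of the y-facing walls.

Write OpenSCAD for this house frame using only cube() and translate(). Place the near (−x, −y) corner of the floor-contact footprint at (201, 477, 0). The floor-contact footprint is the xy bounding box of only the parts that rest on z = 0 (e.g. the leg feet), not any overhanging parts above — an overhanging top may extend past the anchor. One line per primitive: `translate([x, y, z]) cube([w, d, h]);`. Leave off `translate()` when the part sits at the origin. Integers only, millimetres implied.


translate([201, 477, 0]) cube([5980, 119, 2370]);
translate([201, 5468, 0]) cube([5980, 119, 2370]);
translate([201, 596, 0]) cube([119, 4872, 2370]);
translate([6062, 596, 0]) cube([119, 4872, 2370]);


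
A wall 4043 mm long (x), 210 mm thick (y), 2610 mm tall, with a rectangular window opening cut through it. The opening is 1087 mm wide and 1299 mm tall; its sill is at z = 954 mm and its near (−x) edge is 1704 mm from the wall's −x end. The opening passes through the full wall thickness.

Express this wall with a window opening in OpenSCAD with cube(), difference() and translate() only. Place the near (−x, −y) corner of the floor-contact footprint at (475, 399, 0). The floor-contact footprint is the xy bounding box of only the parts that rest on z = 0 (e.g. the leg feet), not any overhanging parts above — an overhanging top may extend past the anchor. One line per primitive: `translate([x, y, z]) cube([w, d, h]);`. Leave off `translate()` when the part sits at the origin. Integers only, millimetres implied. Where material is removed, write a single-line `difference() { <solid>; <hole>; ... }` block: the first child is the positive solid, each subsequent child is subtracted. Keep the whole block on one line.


difference() { translate([475, 399, 0]) cube([4043, 210, 2610]); translate([2179, 399, 954]) cube([1087, 210, 1299]); }


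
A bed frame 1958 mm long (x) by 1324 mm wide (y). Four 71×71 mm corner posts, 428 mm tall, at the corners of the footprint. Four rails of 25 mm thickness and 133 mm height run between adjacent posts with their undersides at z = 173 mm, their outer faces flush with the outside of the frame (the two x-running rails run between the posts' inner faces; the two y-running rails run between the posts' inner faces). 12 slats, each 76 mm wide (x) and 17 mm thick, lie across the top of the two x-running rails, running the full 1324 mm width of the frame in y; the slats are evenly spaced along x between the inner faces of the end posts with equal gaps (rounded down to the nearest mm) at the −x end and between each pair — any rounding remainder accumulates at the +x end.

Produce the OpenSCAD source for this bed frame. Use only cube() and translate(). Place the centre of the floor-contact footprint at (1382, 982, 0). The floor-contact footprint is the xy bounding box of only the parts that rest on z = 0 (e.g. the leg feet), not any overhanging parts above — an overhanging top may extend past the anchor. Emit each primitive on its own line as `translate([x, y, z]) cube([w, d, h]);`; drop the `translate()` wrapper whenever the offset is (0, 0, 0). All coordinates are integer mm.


translate([403, 320, 0]) cube([71, 71, 428]);
translate([403, 1573, 0]) cube([71, 71, 428]);
translate([2290, 320, 0]) cube([71, 71, 428]);
translate([2290, 1573, 0]) cube([71, 71, 428]);
translate([474, 320, 173]) cube([1816, 25, 133]);
translate([474, 1619, 173]) cube([1816, 25, 133]);
translate([403, 391, 173]) cube([25, 1182, 133]);
translate([2336, 391, 173]) cube([25, 1182, 133]);
translate([543, 320, 306]) cube([76, 1324, 17]);
translate([688, 320, 306]) cube([76, 1324, 17]);
translate([833, 320, 306]) cube([76, 1324, 17]);
translate([978, 320, 306]) cube([76, 1324, 17]);
translate([1123, 320, 306]) cube([76, 1324, 17]);
translate([1268, 320, 306]) cube([76, 1324, 17]);
translate([1413, 320, 306]) cube([76, 1324, 17]);
translate([1558, 320, 306]) cube([76, 1324, 17]);
translate([1703, 320, 306]) cube([76, 1324, 17]);
translate([1848, 320, 306]) cube([76, 1324, 17]);
translate([1993, 320, 306]) cube([76, 1324, 17]);
translate([2138, 320, 306]) cube([76, 1324, 17]);


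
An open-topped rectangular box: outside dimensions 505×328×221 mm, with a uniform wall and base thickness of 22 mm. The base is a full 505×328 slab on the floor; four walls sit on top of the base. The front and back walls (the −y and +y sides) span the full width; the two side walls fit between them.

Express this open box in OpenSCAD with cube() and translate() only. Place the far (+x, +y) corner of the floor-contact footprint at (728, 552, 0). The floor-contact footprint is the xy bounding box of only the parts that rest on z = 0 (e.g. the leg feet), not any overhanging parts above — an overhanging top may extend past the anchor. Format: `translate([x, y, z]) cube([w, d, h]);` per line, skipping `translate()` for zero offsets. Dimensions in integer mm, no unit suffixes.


translate([223, 224, 0]) cube([505, 328, 22]);
translate([223, 224, 22]) cube([505, 22, 199]);
translate([223, 530, 22]) cube([505, 22, 199]);
translate([223, 246, 22]) cube([22, 284, 199]);
translate([706, 246, 22]) cube([22, 284, 199]);


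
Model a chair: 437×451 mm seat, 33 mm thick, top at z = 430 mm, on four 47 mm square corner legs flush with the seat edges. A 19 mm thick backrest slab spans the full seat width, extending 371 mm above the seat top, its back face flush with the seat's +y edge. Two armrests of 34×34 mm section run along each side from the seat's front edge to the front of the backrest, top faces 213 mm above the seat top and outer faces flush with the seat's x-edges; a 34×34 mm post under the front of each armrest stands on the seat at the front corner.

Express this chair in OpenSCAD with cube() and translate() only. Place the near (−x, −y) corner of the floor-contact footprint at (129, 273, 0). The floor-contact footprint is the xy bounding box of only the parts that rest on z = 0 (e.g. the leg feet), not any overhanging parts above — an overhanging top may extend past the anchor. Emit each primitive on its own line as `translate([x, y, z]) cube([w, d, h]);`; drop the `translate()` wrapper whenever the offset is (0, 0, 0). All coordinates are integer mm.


// leg_h = 430 - 33 = 397
// arm post h = 213 - 34 = 179
translate([129, 273, 397]) cube([437, 451, 33]);
translate([129, 273, 0]) cube([47, 47, 397]);
translate([519, 273, 0]) cube([47, 47, 397]);
translate([129, 677, 0]) cube([47, 47, 397]);
translate([519, 677, 0]) cube([47, 47, 397]);
translate([129, 705, 430]) cube([437, 19, 371]);
translate([129, 273, 609]) cube([34, 432, 34]);
translate([532, 273, 609]) cube([34, 432, 34]);
translate([129, 273, 430]) cube([34, 34, 179]);
translate([532, 273, 430]) cube([34, 34, 179]);


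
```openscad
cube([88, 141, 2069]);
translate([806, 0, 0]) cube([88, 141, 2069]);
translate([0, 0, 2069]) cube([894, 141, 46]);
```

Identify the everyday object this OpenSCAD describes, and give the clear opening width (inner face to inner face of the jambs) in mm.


A door frame. The clear opening width is 718 mm.

Two 2069 mm tall posts with a header on top — a door frame. The left jamb is 88 mm wide at x = 0; the right jamb starts at x = 806. The clear opening is 806 − 88 = 718 mm.


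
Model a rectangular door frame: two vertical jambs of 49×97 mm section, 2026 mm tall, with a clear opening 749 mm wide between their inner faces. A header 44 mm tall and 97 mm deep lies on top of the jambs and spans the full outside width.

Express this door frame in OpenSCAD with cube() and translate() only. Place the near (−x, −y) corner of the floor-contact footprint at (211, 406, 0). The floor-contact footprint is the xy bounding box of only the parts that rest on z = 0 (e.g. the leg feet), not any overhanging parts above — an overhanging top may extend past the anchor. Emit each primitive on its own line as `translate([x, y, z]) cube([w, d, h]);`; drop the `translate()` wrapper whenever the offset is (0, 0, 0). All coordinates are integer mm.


translate([211, 406, 0]) cube([49, 97, 2026]);
translate([1009, 406, 0]) cube([49, 97, 2026]);
translate([211, 406, 2026]) cube([847, 97, 44]);


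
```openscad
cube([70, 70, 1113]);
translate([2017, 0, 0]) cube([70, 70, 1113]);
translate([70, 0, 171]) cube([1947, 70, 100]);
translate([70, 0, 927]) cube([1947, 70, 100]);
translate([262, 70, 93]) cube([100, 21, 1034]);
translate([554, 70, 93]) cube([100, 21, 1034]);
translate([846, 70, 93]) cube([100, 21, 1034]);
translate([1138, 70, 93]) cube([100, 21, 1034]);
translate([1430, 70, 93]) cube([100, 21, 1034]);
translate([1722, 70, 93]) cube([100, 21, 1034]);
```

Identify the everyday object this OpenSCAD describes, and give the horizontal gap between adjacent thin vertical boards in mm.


A fence section. The picket gap is 192 mm.

Two posts, two rails, 6 pickets — a fence section. Span 1947 mm holds 6 pickets of 100 mm with 7 equal gaps: ⌊(1947 − 6·100) / 7⌋ = 192 mm.


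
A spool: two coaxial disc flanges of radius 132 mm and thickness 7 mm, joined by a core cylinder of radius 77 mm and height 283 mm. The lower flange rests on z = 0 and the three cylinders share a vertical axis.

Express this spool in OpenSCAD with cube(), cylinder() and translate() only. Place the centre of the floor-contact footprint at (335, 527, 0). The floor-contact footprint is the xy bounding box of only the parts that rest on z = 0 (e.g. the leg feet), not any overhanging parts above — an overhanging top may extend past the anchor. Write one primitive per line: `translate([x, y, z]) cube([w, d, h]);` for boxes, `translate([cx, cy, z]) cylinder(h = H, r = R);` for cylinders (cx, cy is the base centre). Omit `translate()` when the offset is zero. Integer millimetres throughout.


translate([335, 527, 0]) cylinder(h = 7, r = 132);
translate([335, 527, 7]) cylinder(h = 283, r = 77);
translate([335, 527, 290]) cylinder(h = 7, r = 132);


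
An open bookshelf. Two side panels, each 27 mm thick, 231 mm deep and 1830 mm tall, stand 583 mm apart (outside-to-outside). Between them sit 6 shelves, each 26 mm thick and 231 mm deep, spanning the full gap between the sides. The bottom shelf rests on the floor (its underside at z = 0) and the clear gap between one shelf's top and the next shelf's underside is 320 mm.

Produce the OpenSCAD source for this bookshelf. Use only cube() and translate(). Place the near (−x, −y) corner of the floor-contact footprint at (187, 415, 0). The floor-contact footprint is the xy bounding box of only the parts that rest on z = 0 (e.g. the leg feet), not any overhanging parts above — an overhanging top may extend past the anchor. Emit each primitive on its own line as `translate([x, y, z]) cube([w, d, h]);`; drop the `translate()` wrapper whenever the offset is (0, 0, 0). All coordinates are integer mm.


translate([187, 415, 0]) cube([27, 231, 1830]);
translate([743, 415, 0]) cube([27, 231, 1830]);
translate([214, 415, 0]) cube([529, 231, 26]);
translate([214, 415, 346]) cube([529, 231, 26]);
translate([214, 415, 692]) cube([529, 231, 26]);
translate([214, 415, 1038]) cube([529, 231, 26]);
translate([214, 415, 1384]) cube([529, 231, 26]);
translate([214, 415, 1730]) cube([529, 231, 26]);
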